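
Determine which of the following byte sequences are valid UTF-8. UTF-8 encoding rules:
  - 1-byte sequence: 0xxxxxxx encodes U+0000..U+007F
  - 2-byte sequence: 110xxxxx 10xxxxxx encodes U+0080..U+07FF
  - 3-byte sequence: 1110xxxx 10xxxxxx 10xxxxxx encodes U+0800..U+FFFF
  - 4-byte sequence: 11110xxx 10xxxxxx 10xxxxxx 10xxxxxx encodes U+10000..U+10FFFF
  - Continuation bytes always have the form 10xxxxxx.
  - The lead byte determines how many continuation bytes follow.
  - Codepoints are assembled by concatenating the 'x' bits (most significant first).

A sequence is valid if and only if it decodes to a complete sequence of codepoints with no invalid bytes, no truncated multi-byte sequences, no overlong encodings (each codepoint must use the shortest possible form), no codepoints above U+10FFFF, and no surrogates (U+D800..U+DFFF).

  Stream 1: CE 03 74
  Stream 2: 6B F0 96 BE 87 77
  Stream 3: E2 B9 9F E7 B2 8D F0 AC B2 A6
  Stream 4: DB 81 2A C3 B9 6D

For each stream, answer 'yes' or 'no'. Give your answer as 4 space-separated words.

Stream 1: error at byte offset 1. INVALID
Stream 2: decodes cleanly. VALID
Stream 3: decodes cleanly. VALID
Stream 4: decodes cleanly. VALID

Answer: no yes yes yes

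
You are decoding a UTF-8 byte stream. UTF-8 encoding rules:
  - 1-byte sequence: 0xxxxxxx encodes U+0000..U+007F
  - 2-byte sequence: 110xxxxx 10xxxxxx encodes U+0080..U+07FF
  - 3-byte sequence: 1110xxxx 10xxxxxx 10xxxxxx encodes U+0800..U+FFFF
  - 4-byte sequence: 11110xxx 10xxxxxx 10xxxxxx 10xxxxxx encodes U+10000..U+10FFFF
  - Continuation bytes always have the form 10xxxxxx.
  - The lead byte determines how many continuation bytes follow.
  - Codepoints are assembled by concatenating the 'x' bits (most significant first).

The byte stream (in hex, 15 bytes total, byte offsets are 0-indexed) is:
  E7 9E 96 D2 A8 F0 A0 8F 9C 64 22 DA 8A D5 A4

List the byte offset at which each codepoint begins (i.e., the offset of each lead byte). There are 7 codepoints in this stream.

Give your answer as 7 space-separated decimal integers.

Byte[0]=E7: 3-byte lead, need 2 cont bytes. acc=0x7
Byte[1]=9E: continuation. acc=(acc<<6)|0x1E=0x1DE
Byte[2]=96: continuation. acc=(acc<<6)|0x16=0x7796
Completed: cp=U+7796 (starts at byte 0)
Byte[3]=D2: 2-byte lead, need 1 cont bytes. acc=0x12
Byte[4]=A8: continuation. acc=(acc<<6)|0x28=0x4A8
Completed: cp=U+04A8 (starts at byte 3)
Byte[5]=F0: 4-byte lead, need 3 cont bytes. acc=0x0
Byte[6]=A0: continuation. acc=(acc<<6)|0x20=0x20
Byte[7]=8F: continuation. acc=(acc<<6)|0x0F=0x80F
Byte[8]=9C: continuation. acc=(acc<<6)|0x1C=0x203DC
Completed: cp=U+203DC (starts at byte 5)
Byte[9]=64: 1-byte ASCII. cp=U+0064
Byte[10]=22: 1-byte ASCII. cp=U+0022
Byte[11]=DA: 2-byte lead, need 1 cont bytes. acc=0x1A
Byte[12]=8A: continuation. acc=(acc<<6)|0x0A=0x68A
Completed: cp=U+068A (starts at byte 11)
Byte[13]=D5: 2-byte lead, need 1 cont bytes. acc=0x15
Byte[14]=A4: continuation. acc=(acc<<6)|0x24=0x564
Completed: cp=U+0564 (starts at byte 13)

Answer: 0 3 5 9 10 11 13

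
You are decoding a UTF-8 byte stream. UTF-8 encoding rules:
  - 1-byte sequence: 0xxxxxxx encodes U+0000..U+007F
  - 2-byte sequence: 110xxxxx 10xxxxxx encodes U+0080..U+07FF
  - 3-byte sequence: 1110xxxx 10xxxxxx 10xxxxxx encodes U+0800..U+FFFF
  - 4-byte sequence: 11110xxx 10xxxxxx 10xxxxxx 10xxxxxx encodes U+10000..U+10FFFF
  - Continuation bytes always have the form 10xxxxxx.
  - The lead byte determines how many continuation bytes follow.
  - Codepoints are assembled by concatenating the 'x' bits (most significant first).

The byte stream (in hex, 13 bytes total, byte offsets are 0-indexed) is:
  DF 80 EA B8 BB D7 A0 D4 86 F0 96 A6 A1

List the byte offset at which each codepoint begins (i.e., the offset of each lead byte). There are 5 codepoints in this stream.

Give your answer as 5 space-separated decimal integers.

Answer: 0 2 5 7 9

Derivation:
Byte[0]=DF: 2-byte lead, need 1 cont bytes. acc=0x1F
Byte[1]=80: continuation. acc=(acc<<6)|0x00=0x7C0
Completed: cp=U+07C0 (starts at byte 0)
Byte[2]=EA: 3-byte lead, need 2 cont bytes. acc=0xA
Byte[3]=B8: continuation. acc=(acc<<6)|0x38=0x2B8
Byte[4]=BB: continuation. acc=(acc<<6)|0x3B=0xAE3B
Completed: cp=U+AE3B (starts at byte 2)
Byte[5]=D7: 2-byte lead, need 1 cont bytes. acc=0x17
Byte[6]=A0: continuation. acc=(acc<<6)|0x20=0x5E0
Completed: cp=U+05E0 (starts at byte 5)
Byte[7]=D4: 2-byte lead, need 1 cont bytes. acc=0x14
Byte[8]=86: continuation. acc=(acc<<6)|0x06=0x506
Completed: cp=U+0506 (starts at byte 7)
Byte[9]=F0: 4-byte lead, need 3 cont bytes. acc=0x0
Byte[10]=96: continuation. acc=(acc<<6)|0x16=0x16
Byte[11]=A6: continuation. acc=(acc<<6)|0x26=0x5A6
Byte[12]=A1: continuation. acc=(acc<<6)|0x21=0x169A1
Completed: cp=U+169A1 (starts at byte 9)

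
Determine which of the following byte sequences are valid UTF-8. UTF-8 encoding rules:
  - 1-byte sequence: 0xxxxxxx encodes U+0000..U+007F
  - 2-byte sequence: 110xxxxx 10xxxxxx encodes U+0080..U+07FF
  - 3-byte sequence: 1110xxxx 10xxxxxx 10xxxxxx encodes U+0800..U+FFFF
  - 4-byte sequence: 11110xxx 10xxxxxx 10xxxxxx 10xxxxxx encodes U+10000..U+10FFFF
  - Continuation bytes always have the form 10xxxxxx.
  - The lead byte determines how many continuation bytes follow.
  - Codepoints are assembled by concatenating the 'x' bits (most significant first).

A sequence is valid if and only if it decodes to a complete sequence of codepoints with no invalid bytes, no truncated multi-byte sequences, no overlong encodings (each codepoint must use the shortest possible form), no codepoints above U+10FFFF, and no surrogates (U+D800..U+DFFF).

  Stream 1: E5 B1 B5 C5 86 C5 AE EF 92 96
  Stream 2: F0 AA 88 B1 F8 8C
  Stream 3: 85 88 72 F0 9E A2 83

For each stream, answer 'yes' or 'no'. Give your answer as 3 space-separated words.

Stream 1: decodes cleanly. VALID
Stream 2: error at byte offset 4. INVALID
Stream 3: error at byte offset 0. INVALID

Answer: yes no no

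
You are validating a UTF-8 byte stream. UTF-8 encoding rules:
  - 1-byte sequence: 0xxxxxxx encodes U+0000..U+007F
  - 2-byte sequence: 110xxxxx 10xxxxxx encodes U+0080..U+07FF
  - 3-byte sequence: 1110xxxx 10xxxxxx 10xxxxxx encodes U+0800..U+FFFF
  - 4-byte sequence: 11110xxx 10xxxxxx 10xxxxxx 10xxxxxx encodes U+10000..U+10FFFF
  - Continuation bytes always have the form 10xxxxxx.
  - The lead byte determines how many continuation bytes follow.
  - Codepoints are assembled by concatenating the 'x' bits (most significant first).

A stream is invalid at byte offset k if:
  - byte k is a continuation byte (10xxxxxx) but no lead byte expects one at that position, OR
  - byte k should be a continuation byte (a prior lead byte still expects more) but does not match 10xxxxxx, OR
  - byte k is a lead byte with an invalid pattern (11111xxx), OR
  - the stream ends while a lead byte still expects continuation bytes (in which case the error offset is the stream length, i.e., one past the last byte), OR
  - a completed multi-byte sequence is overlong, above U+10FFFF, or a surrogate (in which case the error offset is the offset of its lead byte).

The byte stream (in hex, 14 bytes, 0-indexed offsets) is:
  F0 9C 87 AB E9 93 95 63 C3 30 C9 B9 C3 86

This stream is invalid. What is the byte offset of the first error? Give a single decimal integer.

Byte[0]=F0: 4-byte lead, need 3 cont bytes. acc=0x0
Byte[1]=9C: continuation. acc=(acc<<6)|0x1C=0x1C
Byte[2]=87: continuation. acc=(acc<<6)|0x07=0x707
Byte[3]=AB: continuation. acc=(acc<<6)|0x2B=0x1C1EB
Completed: cp=U+1C1EB (starts at byte 0)
Byte[4]=E9: 3-byte lead, need 2 cont bytes. acc=0x9
Byte[5]=93: continuation. acc=(acc<<6)|0x13=0x253
Byte[6]=95: continuation. acc=(acc<<6)|0x15=0x94D5
Completed: cp=U+94D5 (starts at byte 4)
Byte[7]=63: 1-byte ASCII. cp=U+0063
Byte[8]=C3: 2-byte lead, need 1 cont bytes. acc=0x3
Byte[9]=30: expected 10xxxxxx continuation. INVALID

Answer: 9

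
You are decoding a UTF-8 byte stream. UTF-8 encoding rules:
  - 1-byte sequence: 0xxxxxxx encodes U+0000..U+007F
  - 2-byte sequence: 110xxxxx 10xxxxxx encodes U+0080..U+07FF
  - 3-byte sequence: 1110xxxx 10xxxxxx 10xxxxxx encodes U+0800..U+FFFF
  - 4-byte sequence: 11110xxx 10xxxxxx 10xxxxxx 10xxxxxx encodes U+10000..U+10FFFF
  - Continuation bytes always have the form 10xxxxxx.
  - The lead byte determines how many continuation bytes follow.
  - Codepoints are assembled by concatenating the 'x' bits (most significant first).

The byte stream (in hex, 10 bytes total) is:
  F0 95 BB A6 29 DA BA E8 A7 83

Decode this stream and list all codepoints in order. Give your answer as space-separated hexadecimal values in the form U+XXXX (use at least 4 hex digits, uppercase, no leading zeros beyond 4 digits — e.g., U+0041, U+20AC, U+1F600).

Byte[0]=F0: 4-byte lead, need 3 cont bytes. acc=0x0
Byte[1]=95: continuation. acc=(acc<<6)|0x15=0x15
Byte[2]=BB: continuation. acc=(acc<<6)|0x3B=0x57B
Byte[3]=A6: continuation. acc=(acc<<6)|0x26=0x15EE6
Completed: cp=U+15EE6 (starts at byte 0)
Byte[4]=29: 1-byte ASCII. cp=U+0029
Byte[5]=DA: 2-byte lead, need 1 cont bytes. acc=0x1A
Byte[6]=BA: continuation. acc=(acc<<6)|0x3A=0x6BA
Completed: cp=U+06BA (starts at byte 5)
Byte[7]=E8: 3-byte lead, need 2 cont bytes. acc=0x8
Byte[8]=A7: continuation. acc=(acc<<6)|0x27=0x227
Byte[9]=83: continuation. acc=(acc<<6)|0x03=0x89C3
Completed: cp=U+89C3 (starts at byte 7)

Answer: U+15EE6 U+0029 U+06BA U+89C3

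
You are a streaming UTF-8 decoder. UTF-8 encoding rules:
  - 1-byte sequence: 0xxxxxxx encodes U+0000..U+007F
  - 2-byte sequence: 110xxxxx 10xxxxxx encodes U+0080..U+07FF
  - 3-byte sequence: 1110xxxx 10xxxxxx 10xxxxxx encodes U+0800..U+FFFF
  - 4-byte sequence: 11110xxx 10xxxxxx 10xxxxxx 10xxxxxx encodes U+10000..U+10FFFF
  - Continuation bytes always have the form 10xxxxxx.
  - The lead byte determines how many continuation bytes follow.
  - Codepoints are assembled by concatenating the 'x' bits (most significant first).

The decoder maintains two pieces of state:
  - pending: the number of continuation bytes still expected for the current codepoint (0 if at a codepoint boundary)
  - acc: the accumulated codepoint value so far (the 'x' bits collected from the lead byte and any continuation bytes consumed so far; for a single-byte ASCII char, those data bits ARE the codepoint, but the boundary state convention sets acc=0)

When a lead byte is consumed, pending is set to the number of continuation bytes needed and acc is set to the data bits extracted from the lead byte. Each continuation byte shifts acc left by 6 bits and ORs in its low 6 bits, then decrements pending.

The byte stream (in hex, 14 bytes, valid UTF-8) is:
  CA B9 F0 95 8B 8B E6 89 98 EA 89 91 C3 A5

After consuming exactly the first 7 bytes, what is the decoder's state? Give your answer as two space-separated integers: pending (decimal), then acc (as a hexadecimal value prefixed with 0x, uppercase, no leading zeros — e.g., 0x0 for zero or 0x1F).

Byte[0]=CA: 2-byte lead. pending=1, acc=0xA
Byte[1]=B9: continuation. acc=(acc<<6)|0x39=0x2B9, pending=0
Byte[2]=F0: 4-byte lead. pending=3, acc=0x0
Byte[3]=95: continuation. acc=(acc<<6)|0x15=0x15, pending=2
Byte[4]=8B: continuation. acc=(acc<<6)|0x0B=0x54B, pending=1
Byte[5]=8B: continuation. acc=(acc<<6)|0x0B=0x152CB, pending=0
Byte[6]=E6: 3-byte lead. pending=2, acc=0x6

Answer: 2 0x6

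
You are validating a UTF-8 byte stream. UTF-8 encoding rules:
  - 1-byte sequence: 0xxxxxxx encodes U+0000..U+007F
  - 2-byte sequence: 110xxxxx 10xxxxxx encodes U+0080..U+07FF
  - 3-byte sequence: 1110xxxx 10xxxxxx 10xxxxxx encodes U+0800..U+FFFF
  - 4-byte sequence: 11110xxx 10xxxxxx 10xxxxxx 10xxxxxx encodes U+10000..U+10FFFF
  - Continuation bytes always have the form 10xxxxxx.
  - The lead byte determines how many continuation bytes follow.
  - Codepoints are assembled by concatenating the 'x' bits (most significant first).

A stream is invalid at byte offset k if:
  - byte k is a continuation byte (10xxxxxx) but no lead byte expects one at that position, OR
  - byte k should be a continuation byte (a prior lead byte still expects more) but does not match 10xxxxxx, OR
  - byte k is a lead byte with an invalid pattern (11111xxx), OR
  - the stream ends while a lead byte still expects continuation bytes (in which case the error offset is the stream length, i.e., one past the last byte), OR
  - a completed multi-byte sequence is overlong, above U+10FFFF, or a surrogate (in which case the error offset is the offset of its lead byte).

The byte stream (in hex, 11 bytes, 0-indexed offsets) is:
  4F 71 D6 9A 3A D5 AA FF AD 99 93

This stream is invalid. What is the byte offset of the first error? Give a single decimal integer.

Answer: 7

Derivation:
Byte[0]=4F: 1-byte ASCII. cp=U+004F
Byte[1]=71: 1-byte ASCII. cp=U+0071
Byte[2]=D6: 2-byte lead, need 1 cont bytes. acc=0x16
Byte[3]=9A: continuation. acc=(acc<<6)|0x1A=0x59A
Completed: cp=U+059A (starts at byte 2)
Byte[4]=3A: 1-byte ASCII. cp=U+003A
Byte[5]=D5: 2-byte lead, need 1 cont bytes. acc=0x15
Byte[6]=AA: continuation. acc=(acc<<6)|0x2A=0x56A
Completed: cp=U+056A (starts at byte 5)
Byte[7]=FF: INVALID lead byte (not 0xxx/110x/1110/11110)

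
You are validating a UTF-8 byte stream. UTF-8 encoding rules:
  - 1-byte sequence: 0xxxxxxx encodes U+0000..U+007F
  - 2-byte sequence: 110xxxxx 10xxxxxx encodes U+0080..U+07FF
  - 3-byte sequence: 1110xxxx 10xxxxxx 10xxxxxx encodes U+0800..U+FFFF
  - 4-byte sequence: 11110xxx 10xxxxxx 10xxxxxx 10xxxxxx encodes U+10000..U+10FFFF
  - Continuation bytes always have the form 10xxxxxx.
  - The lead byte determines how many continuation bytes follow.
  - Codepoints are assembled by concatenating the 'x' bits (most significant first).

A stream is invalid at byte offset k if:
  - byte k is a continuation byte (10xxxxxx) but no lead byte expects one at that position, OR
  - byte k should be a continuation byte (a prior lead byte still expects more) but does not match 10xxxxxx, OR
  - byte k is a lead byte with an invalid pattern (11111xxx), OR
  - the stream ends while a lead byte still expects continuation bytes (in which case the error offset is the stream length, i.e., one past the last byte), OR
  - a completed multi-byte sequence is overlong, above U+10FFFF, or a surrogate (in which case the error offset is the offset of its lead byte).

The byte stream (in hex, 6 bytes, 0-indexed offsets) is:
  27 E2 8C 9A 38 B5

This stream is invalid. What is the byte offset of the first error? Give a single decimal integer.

Byte[0]=27: 1-byte ASCII. cp=U+0027
Byte[1]=E2: 3-byte lead, need 2 cont bytes. acc=0x2
Byte[2]=8C: continuation. acc=(acc<<6)|0x0C=0x8C
Byte[3]=9A: continuation. acc=(acc<<6)|0x1A=0x231A
Completed: cp=U+231A (starts at byte 1)
Byte[4]=38: 1-byte ASCII. cp=U+0038
Byte[5]=B5: INVALID lead byte (not 0xxx/110x/1110/11110)

Answer: 5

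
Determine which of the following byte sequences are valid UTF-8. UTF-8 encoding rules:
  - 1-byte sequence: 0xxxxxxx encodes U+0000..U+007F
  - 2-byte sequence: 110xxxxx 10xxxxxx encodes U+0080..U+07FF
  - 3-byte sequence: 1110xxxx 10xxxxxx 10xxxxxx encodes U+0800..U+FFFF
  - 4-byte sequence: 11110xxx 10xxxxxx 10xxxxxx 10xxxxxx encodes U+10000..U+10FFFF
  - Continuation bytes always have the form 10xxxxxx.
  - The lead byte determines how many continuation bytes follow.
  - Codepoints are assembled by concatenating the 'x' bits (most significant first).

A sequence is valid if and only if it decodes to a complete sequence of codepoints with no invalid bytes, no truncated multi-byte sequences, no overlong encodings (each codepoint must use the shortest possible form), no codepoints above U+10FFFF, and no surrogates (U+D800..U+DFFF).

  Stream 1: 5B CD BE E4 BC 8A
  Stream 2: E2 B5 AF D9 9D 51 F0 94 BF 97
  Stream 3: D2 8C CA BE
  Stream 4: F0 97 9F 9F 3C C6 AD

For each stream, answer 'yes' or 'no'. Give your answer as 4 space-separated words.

Answer: yes yes yes yes

Derivation:
Stream 1: decodes cleanly. VALID
Stream 2: decodes cleanly. VALID
Stream 3: decodes cleanly. VALID
Stream 4: decodes cleanly. VALID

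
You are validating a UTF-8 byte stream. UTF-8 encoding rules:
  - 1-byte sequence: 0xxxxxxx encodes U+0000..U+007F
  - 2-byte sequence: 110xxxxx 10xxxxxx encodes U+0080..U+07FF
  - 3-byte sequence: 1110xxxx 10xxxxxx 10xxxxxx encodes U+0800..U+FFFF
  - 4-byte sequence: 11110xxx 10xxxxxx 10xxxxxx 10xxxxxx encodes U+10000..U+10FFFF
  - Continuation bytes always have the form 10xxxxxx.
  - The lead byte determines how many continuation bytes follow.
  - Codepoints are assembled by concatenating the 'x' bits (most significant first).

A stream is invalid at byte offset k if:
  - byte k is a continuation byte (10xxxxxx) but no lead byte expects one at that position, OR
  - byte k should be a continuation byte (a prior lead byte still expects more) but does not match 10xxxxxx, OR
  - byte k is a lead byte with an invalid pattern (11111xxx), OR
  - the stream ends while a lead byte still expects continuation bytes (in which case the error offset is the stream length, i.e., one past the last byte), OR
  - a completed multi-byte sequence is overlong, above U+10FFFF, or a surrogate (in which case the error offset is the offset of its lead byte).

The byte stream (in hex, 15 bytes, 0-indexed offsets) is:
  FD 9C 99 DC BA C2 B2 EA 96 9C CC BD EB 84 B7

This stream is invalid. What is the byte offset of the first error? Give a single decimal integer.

Byte[0]=FD: INVALID lead byte (not 0xxx/110x/1110/11110)

Answer: 0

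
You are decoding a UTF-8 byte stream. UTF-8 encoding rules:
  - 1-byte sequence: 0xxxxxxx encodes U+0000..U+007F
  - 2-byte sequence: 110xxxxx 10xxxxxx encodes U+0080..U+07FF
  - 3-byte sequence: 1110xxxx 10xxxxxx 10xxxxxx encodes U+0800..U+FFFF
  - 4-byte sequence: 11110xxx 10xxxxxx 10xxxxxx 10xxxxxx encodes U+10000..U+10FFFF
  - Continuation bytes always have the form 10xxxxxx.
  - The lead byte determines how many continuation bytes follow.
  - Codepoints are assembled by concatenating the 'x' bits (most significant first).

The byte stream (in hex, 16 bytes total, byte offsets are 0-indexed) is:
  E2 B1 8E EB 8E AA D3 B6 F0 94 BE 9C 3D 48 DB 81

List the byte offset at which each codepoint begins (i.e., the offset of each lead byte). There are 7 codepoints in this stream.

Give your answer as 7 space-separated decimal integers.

Byte[0]=E2: 3-byte lead, need 2 cont bytes. acc=0x2
Byte[1]=B1: continuation. acc=(acc<<6)|0x31=0xB1
Byte[2]=8E: continuation. acc=(acc<<6)|0x0E=0x2C4E
Completed: cp=U+2C4E (starts at byte 0)
Byte[3]=EB: 3-byte lead, need 2 cont bytes. acc=0xB
Byte[4]=8E: continuation. acc=(acc<<6)|0x0E=0x2CE
Byte[5]=AA: continuation. acc=(acc<<6)|0x2A=0xB3AA
Completed: cp=U+B3AA (starts at byte 3)
Byte[6]=D3: 2-byte lead, need 1 cont bytes. acc=0x13
Byte[7]=B6: continuation. acc=(acc<<6)|0x36=0x4F6
Completed: cp=U+04F6 (starts at byte 6)
Byte[8]=F0: 4-byte lead, need 3 cont bytes. acc=0x0
Byte[9]=94: continuation. acc=(acc<<6)|0x14=0x14
Byte[10]=BE: continuation. acc=(acc<<6)|0x3E=0x53E
Byte[11]=9C: continuation. acc=(acc<<6)|0x1C=0x14F9C
Completed: cp=U+14F9C (starts at byte 8)
Byte[12]=3D: 1-byte ASCII. cp=U+003D
Byte[13]=48: 1-byte ASCII. cp=U+0048
Byte[14]=DB: 2-byte lead, need 1 cont bytes. acc=0x1B
Byte[15]=81: continuation. acc=(acc<<6)|0x01=0x6C1
Completed: cp=U+06C1 (starts at byte 14)

Answer: 0 3 6 8 12 13 14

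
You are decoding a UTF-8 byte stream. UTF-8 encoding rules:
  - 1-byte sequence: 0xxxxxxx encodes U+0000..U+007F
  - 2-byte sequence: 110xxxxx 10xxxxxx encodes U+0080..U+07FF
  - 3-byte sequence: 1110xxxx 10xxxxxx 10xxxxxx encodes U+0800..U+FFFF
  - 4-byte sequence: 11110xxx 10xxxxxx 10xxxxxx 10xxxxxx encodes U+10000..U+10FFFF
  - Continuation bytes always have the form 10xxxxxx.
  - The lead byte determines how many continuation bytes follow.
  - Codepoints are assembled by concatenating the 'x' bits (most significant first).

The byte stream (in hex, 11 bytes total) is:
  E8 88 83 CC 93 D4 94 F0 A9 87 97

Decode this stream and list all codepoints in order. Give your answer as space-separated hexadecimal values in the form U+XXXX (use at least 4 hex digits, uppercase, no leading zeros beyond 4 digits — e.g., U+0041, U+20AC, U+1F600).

Answer: U+8203 U+0313 U+0514 U+291D7

Derivation:
Byte[0]=E8: 3-byte lead, need 2 cont bytes. acc=0x8
Byte[1]=88: continuation. acc=(acc<<6)|0x08=0x208
Byte[2]=83: continuation. acc=(acc<<6)|0x03=0x8203
Completed: cp=U+8203 (starts at byte 0)
Byte[3]=CC: 2-byte lead, need 1 cont bytes. acc=0xC
Byte[4]=93: continuation. acc=(acc<<6)|0x13=0x313
Completed: cp=U+0313 (starts at byte 3)
Byte[5]=D4: 2-byte lead, need 1 cont bytes. acc=0x14
Byte[6]=94: continuation. acc=(acc<<6)|0x14=0x514
Completed: cp=U+0514 (starts at byte 5)
Byte[7]=F0: 4-byte lead, need 3 cont bytes. acc=0x0
Byte[8]=A9: continuation. acc=(acc<<6)|0x29=0x29
Byte[9]=87: continuation. acc=(acc<<6)|0x07=0xA47
Byte[10]=97: continuation. acc=(acc<<6)|0x17=0x291D7
Completed: cp=U+291D7 (starts at byte 7)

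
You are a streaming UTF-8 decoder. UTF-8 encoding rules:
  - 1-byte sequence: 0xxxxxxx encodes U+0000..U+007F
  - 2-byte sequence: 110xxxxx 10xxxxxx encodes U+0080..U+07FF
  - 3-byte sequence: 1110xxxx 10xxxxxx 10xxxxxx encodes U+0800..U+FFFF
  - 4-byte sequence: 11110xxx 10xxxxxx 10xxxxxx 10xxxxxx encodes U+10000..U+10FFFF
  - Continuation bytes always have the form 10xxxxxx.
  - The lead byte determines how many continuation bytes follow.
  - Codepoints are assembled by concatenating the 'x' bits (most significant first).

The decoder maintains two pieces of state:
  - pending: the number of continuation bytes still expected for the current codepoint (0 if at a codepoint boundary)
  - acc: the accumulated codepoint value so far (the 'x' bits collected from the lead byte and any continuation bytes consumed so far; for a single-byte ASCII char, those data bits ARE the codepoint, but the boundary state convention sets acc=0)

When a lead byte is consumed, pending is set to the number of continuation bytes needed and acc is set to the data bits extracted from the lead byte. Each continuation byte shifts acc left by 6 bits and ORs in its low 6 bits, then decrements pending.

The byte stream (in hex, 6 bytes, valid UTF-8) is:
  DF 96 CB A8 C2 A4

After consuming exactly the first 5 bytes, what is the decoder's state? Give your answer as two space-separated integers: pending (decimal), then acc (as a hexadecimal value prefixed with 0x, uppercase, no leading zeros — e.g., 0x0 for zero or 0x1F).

Byte[0]=DF: 2-byte lead. pending=1, acc=0x1F
Byte[1]=96: continuation. acc=(acc<<6)|0x16=0x7D6, pending=0
Byte[2]=CB: 2-byte lead. pending=1, acc=0xB
Byte[3]=A8: continuation. acc=(acc<<6)|0x28=0x2E8, pending=0
Byte[4]=C2: 2-byte lead. pending=1, acc=0x2

Answer: 1 0x2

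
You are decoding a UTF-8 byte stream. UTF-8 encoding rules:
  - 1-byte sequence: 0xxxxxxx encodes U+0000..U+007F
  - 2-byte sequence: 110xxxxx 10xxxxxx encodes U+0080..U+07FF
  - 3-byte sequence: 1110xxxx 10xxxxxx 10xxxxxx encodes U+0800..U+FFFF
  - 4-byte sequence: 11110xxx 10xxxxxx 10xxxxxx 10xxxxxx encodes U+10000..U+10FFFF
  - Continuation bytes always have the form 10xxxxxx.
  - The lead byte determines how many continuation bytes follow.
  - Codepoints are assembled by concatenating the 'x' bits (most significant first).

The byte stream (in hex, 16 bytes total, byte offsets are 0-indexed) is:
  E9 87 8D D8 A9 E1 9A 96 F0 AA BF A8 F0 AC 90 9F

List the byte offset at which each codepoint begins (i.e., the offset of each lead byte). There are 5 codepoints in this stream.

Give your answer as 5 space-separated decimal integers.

Byte[0]=E9: 3-byte lead, need 2 cont bytes. acc=0x9
Byte[1]=87: continuation. acc=(acc<<6)|0x07=0x247
Byte[2]=8D: continuation. acc=(acc<<6)|0x0D=0x91CD
Completed: cp=U+91CD (starts at byte 0)
Byte[3]=D8: 2-byte lead, need 1 cont bytes. acc=0x18
Byte[4]=A9: continuation. acc=(acc<<6)|0x29=0x629
Completed: cp=U+0629 (starts at byte 3)
Byte[5]=E1: 3-byte lead, need 2 cont bytes. acc=0x1
Byte[6]=9A: continuation. acc=(acc<<6)|0x1A=0x5A
Byte[7]=96: continuation. acc=(acc<<6)|0x16=0x1696
Completed: cp=U+1696 (starts at byte 5)
Byte[8]=F0: 4-byte lead, need 3 cont bytes. acc=0x0
Byte[9]=AA: continuation. acc=(acc<<6)|0x2A=0x2A
Byte[10]=BF: continuation. acc=(acc<<6)|0x3F=0xABF
Byte[11]=A8: continuation. acc=(acc<<6)|0x28=0x2AFE8
Completed: cp=U+2AFE8 (starts at byte 8)
Byte[12]=F0: 4-byte lead, need 3 cont bytes. acc=0x0
Byte[13]=AC: continuation. acc=(acc<<6)|0x2C=0x2C
Byte[14]=90: continuation. acc=(acc<<6)|0x10=0xB10
Byte[15]=9F: continuation. acc=(acc<<6)|0x1F=0x2C41F
Completed: cp=U+2C41F (starts at byte 12)

Answer: 0 3 5 8 12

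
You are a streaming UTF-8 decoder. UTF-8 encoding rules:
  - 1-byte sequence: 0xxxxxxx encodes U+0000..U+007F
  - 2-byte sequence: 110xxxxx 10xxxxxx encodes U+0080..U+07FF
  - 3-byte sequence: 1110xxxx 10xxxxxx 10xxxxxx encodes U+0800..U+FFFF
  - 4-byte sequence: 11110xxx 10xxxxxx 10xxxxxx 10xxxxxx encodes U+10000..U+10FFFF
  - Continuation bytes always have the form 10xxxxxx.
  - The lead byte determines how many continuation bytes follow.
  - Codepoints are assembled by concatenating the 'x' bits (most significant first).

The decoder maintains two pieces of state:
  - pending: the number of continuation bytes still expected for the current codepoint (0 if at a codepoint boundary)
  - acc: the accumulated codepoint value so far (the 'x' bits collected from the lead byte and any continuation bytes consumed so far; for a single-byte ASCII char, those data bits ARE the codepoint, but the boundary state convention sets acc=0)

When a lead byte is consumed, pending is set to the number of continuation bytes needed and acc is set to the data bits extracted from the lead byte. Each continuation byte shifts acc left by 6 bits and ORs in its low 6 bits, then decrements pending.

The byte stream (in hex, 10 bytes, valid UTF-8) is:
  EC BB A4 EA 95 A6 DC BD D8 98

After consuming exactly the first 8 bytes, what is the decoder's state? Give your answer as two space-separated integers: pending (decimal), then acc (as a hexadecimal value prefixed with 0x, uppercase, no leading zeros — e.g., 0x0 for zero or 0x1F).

Answer: 0 0x73D

Derivation:
Byte[0]=EC: 3-byte lead. pending=2, acc=0xC
Byte[1]=BB: continuation. acc=(acc<<6)|0x3B=0x33B, pending=1
Byte[2]=A4: continuation. acc=(acc<<6)|0x24=0xCEE4, pending=0
Byte[3]=EA: 3-byte lead. pending=2, acc=0xA
Byte[4]=95: continuation. acc=(acc<<6)|0x15=0x295, pending=1
Byte[5]=A6: continuation. acc=(acc<<6)|0x26=0xA566, pending=0
Byte[6]=DC: 2-byte lead. pending=1, acc=0x1C
Byte[7]=BD: continuation. acc=(acc<<6)|0x3D=0x73D, pending=0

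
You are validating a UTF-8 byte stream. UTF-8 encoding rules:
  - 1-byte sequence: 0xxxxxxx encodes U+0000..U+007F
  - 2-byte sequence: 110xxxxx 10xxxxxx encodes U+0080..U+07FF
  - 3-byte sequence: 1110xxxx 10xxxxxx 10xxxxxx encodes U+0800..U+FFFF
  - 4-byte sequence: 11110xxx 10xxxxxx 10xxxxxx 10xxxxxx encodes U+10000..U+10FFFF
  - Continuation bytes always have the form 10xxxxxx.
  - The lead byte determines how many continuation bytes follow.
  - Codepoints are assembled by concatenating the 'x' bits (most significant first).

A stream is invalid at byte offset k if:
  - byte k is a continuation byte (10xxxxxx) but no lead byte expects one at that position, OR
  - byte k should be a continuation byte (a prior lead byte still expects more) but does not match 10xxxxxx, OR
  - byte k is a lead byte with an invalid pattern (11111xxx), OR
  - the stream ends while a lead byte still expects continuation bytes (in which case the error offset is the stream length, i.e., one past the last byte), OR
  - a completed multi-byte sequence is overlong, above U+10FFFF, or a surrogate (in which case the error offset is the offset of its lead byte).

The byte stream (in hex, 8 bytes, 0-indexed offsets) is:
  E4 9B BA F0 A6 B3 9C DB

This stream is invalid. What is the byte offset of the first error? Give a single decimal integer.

Byte[0]=E4: 3-byte lead, need 2 cont bytes. acc=0x4
Byte[1]=9B: continuation. acc=(acc<<6)|0x1B=0x11B
Byte[2]=BA: continuation. acc=(acc<<6)|0x3A=0x46FA
Completed: cp=U+46FA (starts at byte 0)
Byte[3]=F0: 4-byte lead, need 3 cont bytes. acc=0x0
Byte[4]=A6: continuation. acc=(acc<<6)|0x26=0x26
Byte[5]=B3: continuation. acc=(acc<<6)|0x33=0x9B3
Byte[6]=9C: continuation. acc=(acc<<6)|0x1C=0x26CDC
Completed: cp=U+26CDC (starts at byte 3)
Byte[7]=DB: 2-byte lead, need 1 cont bytes. acc=0x1B
Byte[8]: stream ended, expected continuation. INVALID

Answer: 8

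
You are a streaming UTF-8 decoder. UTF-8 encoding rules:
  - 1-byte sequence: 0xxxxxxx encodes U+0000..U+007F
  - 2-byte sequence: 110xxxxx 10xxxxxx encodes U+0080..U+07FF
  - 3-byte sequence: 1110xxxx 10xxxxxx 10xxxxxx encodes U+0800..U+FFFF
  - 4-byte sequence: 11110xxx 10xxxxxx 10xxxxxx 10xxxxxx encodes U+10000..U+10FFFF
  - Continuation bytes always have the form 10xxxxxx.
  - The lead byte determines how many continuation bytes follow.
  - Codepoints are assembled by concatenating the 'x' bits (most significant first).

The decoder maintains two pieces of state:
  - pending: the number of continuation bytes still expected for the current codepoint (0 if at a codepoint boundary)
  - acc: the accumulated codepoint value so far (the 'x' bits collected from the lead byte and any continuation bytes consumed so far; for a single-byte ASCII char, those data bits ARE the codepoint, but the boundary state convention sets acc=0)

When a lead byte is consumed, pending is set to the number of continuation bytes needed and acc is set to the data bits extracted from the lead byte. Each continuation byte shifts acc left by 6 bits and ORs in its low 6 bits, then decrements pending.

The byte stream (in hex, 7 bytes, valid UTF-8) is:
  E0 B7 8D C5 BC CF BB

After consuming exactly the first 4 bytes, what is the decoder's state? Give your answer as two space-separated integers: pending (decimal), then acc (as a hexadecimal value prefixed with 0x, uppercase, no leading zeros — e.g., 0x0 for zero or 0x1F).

Answer: 1 0x5

Derivation:
Byte[0]=E0: 3-byte lead. pending=2, acc=0x0
Byte[1]=B7: continuation. acc=(acc<<6)|0x37=0x37, pending=1
Byte[2]=8D: continuation. acc=(acc<<6)|0x0D=0xDCD, pending=0
Byte[3]=C5: 2-byte lead. pending=1, acc=0x5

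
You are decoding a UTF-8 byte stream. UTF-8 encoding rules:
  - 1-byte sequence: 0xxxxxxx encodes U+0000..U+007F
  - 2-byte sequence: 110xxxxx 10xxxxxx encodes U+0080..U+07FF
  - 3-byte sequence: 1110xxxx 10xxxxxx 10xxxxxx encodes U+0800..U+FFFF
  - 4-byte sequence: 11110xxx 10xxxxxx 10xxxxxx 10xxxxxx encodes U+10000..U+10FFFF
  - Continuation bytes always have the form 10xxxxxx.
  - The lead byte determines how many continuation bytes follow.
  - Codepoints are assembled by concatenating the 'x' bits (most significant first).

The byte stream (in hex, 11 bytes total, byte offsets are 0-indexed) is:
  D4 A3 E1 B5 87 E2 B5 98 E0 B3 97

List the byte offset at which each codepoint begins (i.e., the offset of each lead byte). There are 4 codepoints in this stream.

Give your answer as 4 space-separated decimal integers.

Byte[0]=D4: 2-byte lead, need 1 cont bytes. acc=0x14
Byte[1]=A3: continuation. acc=(acc<<6)|0x23=0x523
Completed: cp=U+0523 (starts at byte 0)
Byte[2]=E1: 3-byte lead, need 2 cont bytes. acc=0x1
Byte[3]=B5: continuation. acc=(acc<<6)|0x35=0x75
Byte[4]=87: continuation. acc=(acc<<6)|0x07=0x1D47
Completed: cp=U+1D47 (starts at byte 2)
Byte[5]=E2: 3-byte lead, need 2 cont bytes. acc=0x2
Byte[6]=B5: continuation. acc=(acc<<6)|0x35=0xB5
Byte[7]=98: continuation. acc=(acc<<6)|0x18=0x2D58
Completed: cp=U+2D58 (starts at byte 5)
Byte[8]=E0: 3-byte lead, need 2 cont bytes. acc=0x0
Byte[9]=B3: continuation. acc=(acc<<6)|0x33=0x33
Byte[10]=97: continuation. acc=(acc<<6)|0x17=0xCD7
Completed: cp=U+0CD7 (starts at byte 8)

Answer: 0 2 5 8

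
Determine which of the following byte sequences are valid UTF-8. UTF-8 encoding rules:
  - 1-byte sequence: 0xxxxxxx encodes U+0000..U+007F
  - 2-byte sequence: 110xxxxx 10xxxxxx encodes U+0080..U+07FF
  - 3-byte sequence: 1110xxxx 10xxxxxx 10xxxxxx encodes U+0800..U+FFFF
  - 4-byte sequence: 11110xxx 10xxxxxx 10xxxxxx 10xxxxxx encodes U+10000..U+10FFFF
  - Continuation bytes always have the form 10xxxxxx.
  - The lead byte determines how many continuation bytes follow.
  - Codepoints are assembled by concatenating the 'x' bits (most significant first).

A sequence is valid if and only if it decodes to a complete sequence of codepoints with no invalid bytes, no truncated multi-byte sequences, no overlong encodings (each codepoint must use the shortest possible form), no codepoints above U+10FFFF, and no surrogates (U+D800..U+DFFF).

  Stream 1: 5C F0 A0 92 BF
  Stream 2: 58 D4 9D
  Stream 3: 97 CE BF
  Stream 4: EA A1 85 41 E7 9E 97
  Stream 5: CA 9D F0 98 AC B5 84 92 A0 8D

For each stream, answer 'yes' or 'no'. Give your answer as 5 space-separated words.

Stream 1: decodes cleanly. VALID
Stream 2: decodes cleanly. VALID
Stream 3: error at byte offset 0. INVALID
Stream 4: decodes cleanly. VALID
Stream 5: error at byte offset 6. INVALID

Answer: yes yes no yes no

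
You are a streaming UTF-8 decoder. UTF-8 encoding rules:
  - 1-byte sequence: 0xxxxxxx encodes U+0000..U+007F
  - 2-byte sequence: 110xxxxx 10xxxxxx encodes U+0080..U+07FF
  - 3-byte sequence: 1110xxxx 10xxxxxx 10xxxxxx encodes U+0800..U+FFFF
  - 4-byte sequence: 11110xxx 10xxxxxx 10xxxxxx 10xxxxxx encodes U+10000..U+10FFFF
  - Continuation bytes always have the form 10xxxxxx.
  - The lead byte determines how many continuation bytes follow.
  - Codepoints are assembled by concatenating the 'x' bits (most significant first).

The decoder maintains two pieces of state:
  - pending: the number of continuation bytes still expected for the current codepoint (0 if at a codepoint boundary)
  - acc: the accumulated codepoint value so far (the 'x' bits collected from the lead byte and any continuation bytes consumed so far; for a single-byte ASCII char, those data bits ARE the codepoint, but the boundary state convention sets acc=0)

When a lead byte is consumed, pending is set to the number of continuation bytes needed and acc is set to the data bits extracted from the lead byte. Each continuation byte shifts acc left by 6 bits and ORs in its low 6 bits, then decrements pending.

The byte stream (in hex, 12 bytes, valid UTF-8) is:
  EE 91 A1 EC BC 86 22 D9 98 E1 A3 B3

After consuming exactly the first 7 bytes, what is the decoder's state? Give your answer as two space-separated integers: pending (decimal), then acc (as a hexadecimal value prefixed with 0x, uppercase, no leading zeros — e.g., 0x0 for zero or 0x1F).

Answer: 0 0x0

Derivation:
Byte[0]=EE: 3-byte lead. pending=2, acc=0xE
Byte[1]=91: continuation. acc=(acc<<6)|0x11=0x391, pending=1
Byte[2]=A1: continuation. acc=(acc<<6)|0x21=0xE461, pending=0
Byte[3]=EC: 3-byte lead. pending=2, acc=0xC
Byte[4]=BC: continuation. acc=(acc<<6)|0x3C=0x33C, pending=1
Byte[5]=86: continuation. acc=(acc<<6)|0x06=0xCF06, pending=0
Byte[6]=22: 1-byte. pending=0, acc=0x0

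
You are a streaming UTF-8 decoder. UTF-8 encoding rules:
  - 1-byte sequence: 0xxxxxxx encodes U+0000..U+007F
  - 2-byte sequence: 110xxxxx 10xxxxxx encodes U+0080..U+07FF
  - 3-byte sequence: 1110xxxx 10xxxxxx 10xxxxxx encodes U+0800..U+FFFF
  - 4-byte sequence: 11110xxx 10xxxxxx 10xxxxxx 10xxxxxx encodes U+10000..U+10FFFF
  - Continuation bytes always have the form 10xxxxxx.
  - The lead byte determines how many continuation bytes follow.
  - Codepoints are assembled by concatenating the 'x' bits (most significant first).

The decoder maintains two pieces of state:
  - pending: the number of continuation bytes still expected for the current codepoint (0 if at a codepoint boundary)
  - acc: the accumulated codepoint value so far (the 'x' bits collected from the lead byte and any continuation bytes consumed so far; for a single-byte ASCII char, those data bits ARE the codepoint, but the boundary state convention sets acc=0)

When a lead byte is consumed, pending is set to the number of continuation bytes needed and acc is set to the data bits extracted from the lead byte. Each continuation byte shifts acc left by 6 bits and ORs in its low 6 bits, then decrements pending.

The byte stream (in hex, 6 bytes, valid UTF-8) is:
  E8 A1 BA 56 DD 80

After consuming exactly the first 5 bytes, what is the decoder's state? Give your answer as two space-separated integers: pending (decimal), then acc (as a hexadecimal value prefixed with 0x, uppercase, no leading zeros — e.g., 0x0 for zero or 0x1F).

Answer: 1 0x1D

Derivation:
Byte[0]=E8: 3-byte lead. pending=2, acc=0x8
Byte[1]=A1: continuation. acc=(acc<<6)|0x21=0x221, pending=1
Byte[2]=BA: continuation. acc=(acc<<6)|0x3A=0x887A, pending=0
Byte[3]=56: 1-byte. pending=0, acc=0x0
Byte[4]=DD: 2-byte lead. pending=1, acc=0x1D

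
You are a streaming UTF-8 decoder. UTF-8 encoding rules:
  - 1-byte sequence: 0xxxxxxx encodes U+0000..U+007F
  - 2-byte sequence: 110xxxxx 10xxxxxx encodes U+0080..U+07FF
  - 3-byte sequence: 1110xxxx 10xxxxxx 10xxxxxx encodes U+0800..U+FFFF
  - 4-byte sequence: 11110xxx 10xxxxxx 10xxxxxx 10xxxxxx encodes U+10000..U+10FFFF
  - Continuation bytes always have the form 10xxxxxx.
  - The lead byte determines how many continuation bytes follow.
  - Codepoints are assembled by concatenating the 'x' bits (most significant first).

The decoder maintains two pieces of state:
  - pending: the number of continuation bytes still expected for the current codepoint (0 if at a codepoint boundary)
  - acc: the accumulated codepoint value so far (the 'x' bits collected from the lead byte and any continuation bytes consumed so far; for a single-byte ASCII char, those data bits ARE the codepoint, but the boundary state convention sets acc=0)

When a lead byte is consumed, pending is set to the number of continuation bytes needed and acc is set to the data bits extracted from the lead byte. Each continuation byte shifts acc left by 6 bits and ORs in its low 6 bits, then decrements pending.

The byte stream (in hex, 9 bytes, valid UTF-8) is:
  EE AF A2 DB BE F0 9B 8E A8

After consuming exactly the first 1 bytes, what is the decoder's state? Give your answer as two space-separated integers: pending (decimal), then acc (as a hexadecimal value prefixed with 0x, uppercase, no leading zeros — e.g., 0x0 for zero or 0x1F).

Answer: 2 0xE

Derivation:
Byte[0]=EE: 3-byte lead. pending=2, acc=0xE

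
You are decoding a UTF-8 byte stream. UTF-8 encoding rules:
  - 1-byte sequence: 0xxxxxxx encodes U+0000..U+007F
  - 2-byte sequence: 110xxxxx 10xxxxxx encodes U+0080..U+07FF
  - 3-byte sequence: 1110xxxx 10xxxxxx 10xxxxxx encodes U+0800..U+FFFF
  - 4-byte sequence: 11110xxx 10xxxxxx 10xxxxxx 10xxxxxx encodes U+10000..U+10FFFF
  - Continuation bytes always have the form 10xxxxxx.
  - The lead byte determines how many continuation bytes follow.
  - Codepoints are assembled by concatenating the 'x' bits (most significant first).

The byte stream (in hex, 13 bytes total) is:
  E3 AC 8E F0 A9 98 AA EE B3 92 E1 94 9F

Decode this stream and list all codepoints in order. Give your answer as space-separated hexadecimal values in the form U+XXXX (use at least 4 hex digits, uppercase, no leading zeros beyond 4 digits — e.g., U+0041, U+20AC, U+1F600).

Byte[0]=E3: 3-byte lead, need 2 cont bytes. acc=0x3
Byte[1]=AC: continuation. acc=(acc<<6)|0x2C=0xEC
Byte[2]=8E: continuation. acc=(acc<<6)|0x0E=0x3B0E
Completed: cp=U+3B0E (starts at byte 0)
Byte[3]=F0: 4-byte lead, need 3 cont bytes. acc=0x0
Byte[4]=A9: continuation. acc=(acc<<6)|0x29=0x29
Byte[5]=98: continuation. acc=(acc<<6)|0x18=0xA58
Byte[6]=AA: continuation. acc=(acc<<6)|0x2A=0x2962A
Completed: cp=U+2962A (starts at byte 3)
Byte[7]=EE: 3-byte lead, need 2 cont bytes. acc=0xE
Byte[8]=B3: continuation. acc=(acc<<6)|0x33=0x3B3
Byte[9]=92: continuation. acc=(acc<<6)|0x12=0xECD2
Completed: cp=U+ECD2 (starts at byte 7)
Byte[10]=E1: 3-byte lead, need 2 cont bytes. acc=0x1
Byte[11]=94: continuation. acc=(acc<<6)|0x14=0x54
Byte[12]=9F: continuation. acc=(acc<<6)|0x1F=0x151F
Completed: cp=U+151F (starts at byte 10)

Answer: U+3B0E U+2962A U+ECD2 U+151F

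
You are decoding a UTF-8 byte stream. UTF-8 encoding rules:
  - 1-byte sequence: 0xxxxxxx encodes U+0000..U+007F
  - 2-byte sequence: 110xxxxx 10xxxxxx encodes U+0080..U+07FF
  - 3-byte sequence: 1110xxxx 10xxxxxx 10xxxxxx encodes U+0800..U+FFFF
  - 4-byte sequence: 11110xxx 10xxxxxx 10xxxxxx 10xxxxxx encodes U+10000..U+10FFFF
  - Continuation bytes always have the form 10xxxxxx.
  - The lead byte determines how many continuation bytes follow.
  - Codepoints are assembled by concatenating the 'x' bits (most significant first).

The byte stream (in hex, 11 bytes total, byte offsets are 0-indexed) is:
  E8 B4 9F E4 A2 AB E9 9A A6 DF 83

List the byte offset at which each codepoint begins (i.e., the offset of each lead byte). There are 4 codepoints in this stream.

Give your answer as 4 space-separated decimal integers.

Answer: 0 3 6 9

Derivation:
Byte[0]=E8: 3-byte lead, need 2 cont bytes. acc=0x8
Byte[1]=B4: continuation. acc=(acc<<6)|0x34=0x234
Byte[2]=9F: continuation. acc=(acc<<6)|0x1F=0x8D1F
Completed: cp=U+8D1F (starts at byte 0)
Byte[3]=E4: 3-byte lead, need 2 cont bytes. acc=0x4
Byte[4]=A2: continuation. acc=(acc<<6)|0x22=0x122
Byte[5]=AB: continuation. acc=(acc<<6)|0x2B=0x48AB
Completed: cp=U+48AB (starts at byte 3)
Byte[6]=E9: 3-byte lead, need 2 cont bytes. acc=0x9
Byte[7]=9A: continuation. acc=(acc<<6)|0x1A=0x25A
Byte[8]=A6: continuation. acc=(acc<<6)|0x26=0x96A6
Completed: cp=U+96A6 (starts at byte 6)
Byte[9]=DF: 2-byte lead, need 1 cont bytes. acc=0x1F
Byte[10]=83: continuation. acc=(acc<<6)|0x03=0x7C3
Completed: cp=U+07C3 (starts at byte 9)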